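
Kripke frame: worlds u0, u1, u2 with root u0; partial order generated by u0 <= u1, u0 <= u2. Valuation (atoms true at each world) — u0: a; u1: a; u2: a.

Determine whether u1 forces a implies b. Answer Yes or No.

No

u1 does not force a implies b: already at u1 itself, u1 forces a but u1 does not force b.
u1 lacks atom b, so u1 does not force b.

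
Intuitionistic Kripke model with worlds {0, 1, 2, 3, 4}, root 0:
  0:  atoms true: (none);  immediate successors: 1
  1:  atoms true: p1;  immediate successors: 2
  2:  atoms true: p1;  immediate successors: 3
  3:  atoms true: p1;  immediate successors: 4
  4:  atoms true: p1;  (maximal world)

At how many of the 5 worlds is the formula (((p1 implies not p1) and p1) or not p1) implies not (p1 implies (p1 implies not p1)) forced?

0: forces it.
1: forces it.
2: forces it.
3: forces it.
4: forces it.
Worlds forcing the formula: {0, 1, 2, 3, 4}.

5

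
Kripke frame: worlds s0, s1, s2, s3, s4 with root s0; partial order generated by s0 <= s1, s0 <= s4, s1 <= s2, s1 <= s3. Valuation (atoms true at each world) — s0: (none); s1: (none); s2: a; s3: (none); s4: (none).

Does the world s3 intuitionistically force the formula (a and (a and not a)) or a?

No

s3 does not force (a and (a and not a)) or a: neither disjunct is forced at s3.
s3 does not force a and (a and not a) since s3 fails a.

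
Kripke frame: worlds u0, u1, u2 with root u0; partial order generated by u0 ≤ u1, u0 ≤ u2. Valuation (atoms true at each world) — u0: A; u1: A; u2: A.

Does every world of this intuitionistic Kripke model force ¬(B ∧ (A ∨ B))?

Yes

u0 ⊩ ¬(B ∧ (A ∨ B)): no world accessible from u0 forces B ∧ (A ∨ B).
Since the root u0 forces ¬(B ∧ (A ∨ B)) and forcing is persistent (monotone upward), every world forces it.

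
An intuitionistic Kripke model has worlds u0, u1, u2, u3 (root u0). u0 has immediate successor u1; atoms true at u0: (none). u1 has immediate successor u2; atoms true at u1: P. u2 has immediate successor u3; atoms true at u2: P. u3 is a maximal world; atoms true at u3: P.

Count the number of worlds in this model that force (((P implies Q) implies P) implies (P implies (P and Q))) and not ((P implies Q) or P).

0

u0: does not force it — u0 does not force (((P implies Q) implies P) implies (P implies (P and Q))) and not ((P implies Q) or P) since u0 fails ((P implies Q) implies P) implies (P implies (P and Q)).
u1: does not force it — u1 does not force (((P implies Q) implies P) implies (P implies (P and Q))) and not ((P implies Q) or P) since u1 fails ((P implies Q) implies P) implies (P implies (P and Q)).
u2: does not force it — u2 does not force (((P implies Q) implies P) implies (P implies (P and Q))) and not ((P implies Q) or P) since u2 fails ((P implies Q) implies P) implies (P implies (P and Q)).
u3: does not force it.
Worlds forcing the formula: { }.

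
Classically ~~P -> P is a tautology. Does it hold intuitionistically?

This is double-negation elimination, which is not intuitionistically valid.
A Kripke countermodel: worlds w0, w1; order generated by w0 <= w1; atoms true at each world — w0:{}; w1:{P}.
w0 ||-/- ~~P -> P: already at w0 itself, w0 ||- ~~P but w0 ||-/- P.
w0 lacks atom P, so w0 ||-/- P.
So the root w0 does not force the formula.

No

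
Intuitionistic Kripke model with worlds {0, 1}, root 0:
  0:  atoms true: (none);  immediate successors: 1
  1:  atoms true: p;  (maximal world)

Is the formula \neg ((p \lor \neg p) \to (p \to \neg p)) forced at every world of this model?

Yes

0 \Vdash \neg ((p \lor \neg p) \to (p \to \neg p)): no world accessible from 0 forces (p \lor \neg p) \to (p \to \neg p).
Since the root 0 forces \neg ((p \lor \neg p) \to (p \to \neg p)) and forcing is persistent (monotone upward), every world forces it.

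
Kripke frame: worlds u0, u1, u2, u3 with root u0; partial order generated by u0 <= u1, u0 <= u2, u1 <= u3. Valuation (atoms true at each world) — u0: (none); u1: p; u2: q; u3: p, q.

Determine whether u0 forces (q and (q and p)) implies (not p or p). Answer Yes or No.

Yes

u0 forces (q and (q and p)) implies (not p or p): every world accessible from u0 that forces q and (q and p) (namely u3) also forces not p or p.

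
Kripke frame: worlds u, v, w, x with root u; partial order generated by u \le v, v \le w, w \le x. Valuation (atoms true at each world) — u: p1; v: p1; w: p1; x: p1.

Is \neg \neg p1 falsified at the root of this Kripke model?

No

u \Vdash \neg \neg p1: no world accessible from u forces \neg p1.
So the root u forces \neg \neg p1; the model is not a countermodel.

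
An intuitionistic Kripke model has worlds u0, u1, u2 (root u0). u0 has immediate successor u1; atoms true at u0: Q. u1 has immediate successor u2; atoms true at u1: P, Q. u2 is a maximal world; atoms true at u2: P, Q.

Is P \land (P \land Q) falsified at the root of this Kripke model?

u0 \nVdash P \land (P \land Q) since u0 fails P.
So the root u0 does not force P \land (P \land Q); the model is a countermodel.

Yes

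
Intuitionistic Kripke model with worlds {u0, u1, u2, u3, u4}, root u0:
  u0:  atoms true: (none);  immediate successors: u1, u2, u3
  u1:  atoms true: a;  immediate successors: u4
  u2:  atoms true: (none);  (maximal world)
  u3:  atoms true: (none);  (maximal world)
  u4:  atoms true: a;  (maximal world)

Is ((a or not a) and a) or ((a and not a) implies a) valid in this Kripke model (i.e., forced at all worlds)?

Yes

u0 forces ((a or not a) and a) or ((a and not a) implies a) via the disjunct (a and not a) implies a.
Since the root u0 forces ((a or not a) and a) or ((a and not a) implies a) and forcing is persistent (monotone upward), every world forces it.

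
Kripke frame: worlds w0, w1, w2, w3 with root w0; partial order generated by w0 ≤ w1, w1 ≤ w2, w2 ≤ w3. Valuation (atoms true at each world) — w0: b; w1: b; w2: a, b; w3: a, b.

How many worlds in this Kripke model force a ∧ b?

2

w0: does not force it — w0 ⊮ a ∧ b since w0 fails a.
w1: does not force it.
w2: forces it.
w3: forces it.
Worlds forcing the formula: {w2, w3}.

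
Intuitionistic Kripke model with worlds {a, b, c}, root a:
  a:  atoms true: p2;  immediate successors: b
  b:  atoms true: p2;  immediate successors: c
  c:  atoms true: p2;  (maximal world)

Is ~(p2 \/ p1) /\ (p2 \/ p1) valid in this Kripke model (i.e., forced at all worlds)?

Not every world: a ||-/- ~(p2 \/ p1) /\ (p2 \/ p1).
a ||-/- ~(p2 \/ p1) /\ (p2 \/ p1) since a fails ~(p2 \/ p1).

No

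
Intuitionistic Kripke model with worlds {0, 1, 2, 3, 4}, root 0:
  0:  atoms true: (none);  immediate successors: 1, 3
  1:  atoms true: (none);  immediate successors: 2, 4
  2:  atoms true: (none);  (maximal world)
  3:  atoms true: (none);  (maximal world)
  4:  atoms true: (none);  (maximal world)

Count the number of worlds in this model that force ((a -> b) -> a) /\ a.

0: does not force it — 0 ||-/- ((a -> b) -> a) /\ a since 0 fails (a -> b) -> a.
1: does not force it — 1 ||-/- ((a -> b) -> a) /\ a since 1 fails (a -> b) -> a.
2: does not force it — 2 ||-/- ((a -> b) -> a) /\ a since 2 fails (a -> b) -> a.
3: does not force it.
4: does not force it.
Worlds forcing the formula: { }.

0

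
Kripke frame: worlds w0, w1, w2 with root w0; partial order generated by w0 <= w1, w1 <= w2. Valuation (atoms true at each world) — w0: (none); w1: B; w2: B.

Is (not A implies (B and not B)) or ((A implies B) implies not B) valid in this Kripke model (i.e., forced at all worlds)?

No

Not every world: w0 does not force (not A implies (B and not B)) or ((A implies B) implies not B).
w0 does not force (not A implies (B and not B)) or ((A implies B) implies not B): neither disjunct is forced at w0.
w0 does not force not A implies (B and not B): already at w0 itself, w0 forces not A but w0 does not force B and not B.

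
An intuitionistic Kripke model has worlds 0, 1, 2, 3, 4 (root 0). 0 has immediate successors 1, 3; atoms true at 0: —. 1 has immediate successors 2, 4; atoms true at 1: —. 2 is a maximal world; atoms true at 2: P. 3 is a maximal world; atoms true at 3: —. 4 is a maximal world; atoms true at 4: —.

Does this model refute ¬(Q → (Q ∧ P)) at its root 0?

0 ⊮ ¬(Q → (Q ∧ P)) since 0 is accessible from 0 and 0 ⊩ Q → (Q ∧ P).
0 ⊩ Q → (Q ∧ P) vacuously: no world accessible from 0 forces the antecedent Q.
So the root 0 does not force ¬(Q → (Q ∧ P)); the model is a countermodel.

Yes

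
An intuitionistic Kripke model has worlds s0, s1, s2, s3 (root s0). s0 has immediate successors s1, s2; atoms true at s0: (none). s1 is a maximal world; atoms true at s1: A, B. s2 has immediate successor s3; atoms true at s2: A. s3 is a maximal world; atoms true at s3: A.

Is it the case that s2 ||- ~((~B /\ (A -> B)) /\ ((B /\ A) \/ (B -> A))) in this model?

s2 ||- ~((~B /\ (A -> B)) /\ ((B /\ A) \/ (B -> A))): no world accessible from s2 forces (~B /\ (A -> B)) /\ ((B /\ A) \/ (B -> A)).

Yes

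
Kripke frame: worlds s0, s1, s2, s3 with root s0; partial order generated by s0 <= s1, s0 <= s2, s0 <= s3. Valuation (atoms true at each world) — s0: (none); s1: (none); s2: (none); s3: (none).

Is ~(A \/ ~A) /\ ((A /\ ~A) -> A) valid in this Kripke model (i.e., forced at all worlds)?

No

Not every world: s0 ||-/- ~(A \/ ~A) /\ ((A /\ ~A) -> A).
s0 ||-/- ~(A \/ ~A) /\ ((A /\ ~A) -> A) since s0 fails ~(A \/ ~A).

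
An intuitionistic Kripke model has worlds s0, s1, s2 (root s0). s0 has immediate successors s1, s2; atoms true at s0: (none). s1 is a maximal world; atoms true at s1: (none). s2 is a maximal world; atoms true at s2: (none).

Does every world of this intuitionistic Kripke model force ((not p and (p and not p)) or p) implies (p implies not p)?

s0 forces ((not p and (p and not p)) or p) implies (p implies not p) vacuously: no world accessible from s0 forces the antecedent (not p and (p and not p)) or p.
Since the root s0 forces ((not p and (p and not p)) or p) implies (p implies not p) and forcing is persistent (monotone upward), every world forces it.

Yes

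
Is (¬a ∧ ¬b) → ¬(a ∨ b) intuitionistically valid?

Yes

This is a constructively valid De Morgan direction (conjunction of negations to negated disjunction), which is intuitionistically derivable.
If both ¬a and ¬b hold at a world, no accessible world forces a or forces b, so none forces a ∨ b.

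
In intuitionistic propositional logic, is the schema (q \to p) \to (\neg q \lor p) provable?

This is the material-implication-as-disjunction principle, which is not intuitionistically valid.
A Kripke countermodel: worlds u0, u1; order generated by u0 \le u1; atoms true at each world — u0:{}; u1:{p,q}.
u0 \nVdash (q \to p) \to (\neg q \lor p): already at u0 itself, u0 \Vdash q \to p but u0 \nVdash \neg q \lor p.
u0 \nVdash \neg q \lor p: neither disjunct is forced at u0.
u0 \nVdash \neg q since u1 is accessible from u0 and u1 \Vdash q.
So the root u0 does not force the formula.

No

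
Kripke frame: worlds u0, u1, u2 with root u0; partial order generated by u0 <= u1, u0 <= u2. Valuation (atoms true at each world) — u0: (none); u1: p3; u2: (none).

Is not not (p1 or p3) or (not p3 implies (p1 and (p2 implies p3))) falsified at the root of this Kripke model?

u0 does not force not not (p1 or p3) or (not p3 implies (p1 and (p2 implies p3))): neither disjunct is forced at u0.
u0 does not force not not (p1 or p3) since u2 is accessible from u0 and u2 forces not (p1 or p3).
u2 forces not (p1 or p3): no world accessible from u2 forces p1 or p3.
So the root u0 does not force not not (p1 or p3) or (not p3 implies (p1 and (p2 implies p3))); the model is a countermodel.

Yes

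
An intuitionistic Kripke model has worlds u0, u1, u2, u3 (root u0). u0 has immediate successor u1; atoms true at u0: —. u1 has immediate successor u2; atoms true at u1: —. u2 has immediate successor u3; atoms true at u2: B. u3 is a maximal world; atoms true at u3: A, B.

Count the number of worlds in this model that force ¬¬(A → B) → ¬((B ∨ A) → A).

u0: does not force it — u0 ⊮ ¬¬(A → B) → ¬((B ∨ A) → A): already at u0 itself, u0 ⊩ ¬¬(A → B) but u0 ⊮ ¬((B ∨ A) → A).
u1: does not force it.
u2: does not force it.
u3: does not force it.
Worlds forcing the formula: { }.

0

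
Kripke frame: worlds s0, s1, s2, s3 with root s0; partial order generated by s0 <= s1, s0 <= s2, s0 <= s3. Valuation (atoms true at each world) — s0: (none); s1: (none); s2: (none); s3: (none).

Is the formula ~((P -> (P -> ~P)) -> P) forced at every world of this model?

Yes

s0 ||- ~((P -> (P -> ~P)) -> P): no world accessible from s0 forces (P -> (P -> ~P)) -> P.
Since the root s0 forces ~((P -> (P -> ~P)) -> P) and forcing is persistent (monotone upward), every world forces it.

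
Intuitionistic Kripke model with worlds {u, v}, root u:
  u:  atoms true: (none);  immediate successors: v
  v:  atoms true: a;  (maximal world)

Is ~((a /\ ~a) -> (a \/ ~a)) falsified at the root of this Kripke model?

Yes

u ||-/- ~((a /\ ~a) -> (a \/ ~a)) since u is accessible from u and u ||- (a /\ ~a) -> (a \/ ~a).
u ||- (a /\ ~a) -> (a \/ ~a) vacuously: no world accessible from u forces the antecedent a /\ ~a.
So the root u does not force ~((a /\ ~a) -> (a \/ ~a)); the model is a countermodel.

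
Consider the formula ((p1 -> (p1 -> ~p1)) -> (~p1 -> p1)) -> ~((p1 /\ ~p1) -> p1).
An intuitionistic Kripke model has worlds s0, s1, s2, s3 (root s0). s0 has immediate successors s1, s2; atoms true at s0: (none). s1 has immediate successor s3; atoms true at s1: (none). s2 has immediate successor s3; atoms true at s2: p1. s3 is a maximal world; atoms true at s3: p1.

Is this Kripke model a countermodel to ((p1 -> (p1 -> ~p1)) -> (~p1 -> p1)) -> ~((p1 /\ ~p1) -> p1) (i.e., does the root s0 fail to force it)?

Yes

s0 ||-/- ((p1 -> (p1 -> ~p1)) -> (~p1 -> p1)) -> ~((p1 /\ ~p1) -> p1): already at s0 itself, s0 ||- (p1 -> (p1 -> ~p1)) -> (~p1 -> p1) but s0 ||-/- ~((p1 /\ ~p1) -> p1).
s0 ||-/- ~((p1 /\ ~p1) -> p1) since s0 is accessible from s0 and s0 ||- (p1 /\ ~p1) -> p1.
s0 ||- (p1 /\ ~p1) -> p1 vacuously: no world accessible from s0 forces the antecedent p1 /\ ~p1.
So the root s0 does not force ((p1 -> (p1 -> ~p1)) -> (~p1 -> p1)) -> ~((p1 /\ ~p1) -> p1); the model is a countermodel.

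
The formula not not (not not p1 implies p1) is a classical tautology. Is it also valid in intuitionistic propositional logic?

This is the double negation of double-negation elimination, which is intuitionistically derivable.
By Glivenko's theorem the double negation of any classical propositional tautology is intuitionistically provable; not not p1 implies p1 is classically a tautology.

Yes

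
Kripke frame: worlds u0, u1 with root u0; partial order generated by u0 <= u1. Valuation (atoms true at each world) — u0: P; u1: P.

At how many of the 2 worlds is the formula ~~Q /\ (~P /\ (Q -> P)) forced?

0

u0: does not force it — u0 ||-/- ~~Q /\ (~P /\ (Q -> P)) since u0 fails ~~Q.
u1: does not force it.
Worlds forcing the formula: { }.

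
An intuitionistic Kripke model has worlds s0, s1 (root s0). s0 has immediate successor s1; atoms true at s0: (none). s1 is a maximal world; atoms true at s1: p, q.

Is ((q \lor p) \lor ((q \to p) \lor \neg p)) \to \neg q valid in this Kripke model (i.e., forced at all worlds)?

No

Not every world: s0 \nVdash ((q \lor p) \lor ((q \to p) \lor \neg p)) \to \neg q.
s0 \nVdash ((q \lor p) \lor ((q \to p) \lor \neg p)) \to \neg q: already at s0 itself, s0 \Vdash (q \lor p) \lor ((q \to p) \lor \neg p) but s0 \nVdash \neg q.
s0 \nVdash \neg q since s1 is accessible from s0 and s1 \Vdash q.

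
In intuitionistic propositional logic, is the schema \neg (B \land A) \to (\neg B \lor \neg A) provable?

No

This is the constructively invalid direction of De Morgan's law for conjunction, which is not intuitionistically valid.
A Kripke countermodel: worlds 0, 1, 2; order generated by 0 \le 1, 0 \le 2; atoms true at each world — 0:{}; 1:{B}; 2:{A}.
0 \nVdash \neg (B \land A) \to (\neg B \lor \neg A): already at 0 itself, 0 \Vdash \neg (B \land A) but 0 \nVdash \neg B \lor \neg A.
0 \nVdash \neg B \lor \neg A: neither disjunct is forced at 0.
0 \nVdash \neg B since 1 is accessible from 0 and 1 \Vdash B.
So the root 0 does not force the formula.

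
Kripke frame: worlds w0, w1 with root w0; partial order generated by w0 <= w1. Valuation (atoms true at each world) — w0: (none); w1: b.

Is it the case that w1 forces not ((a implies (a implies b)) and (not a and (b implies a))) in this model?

Yes

w1 forces not ((a implies (a implies b)) and (not a and (b implies a))): no world accessible from w1 forces (a implies (a implies b)) and (not a and (b implies a)).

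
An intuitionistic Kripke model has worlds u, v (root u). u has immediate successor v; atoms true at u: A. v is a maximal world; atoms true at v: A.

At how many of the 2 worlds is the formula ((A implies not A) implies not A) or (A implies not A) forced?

u: forces it.
v: forces it.
Worlds forcing the formula: {u, v}.

2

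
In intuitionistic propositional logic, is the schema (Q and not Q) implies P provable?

This is an instance of ex falso quodlibet, which is intuitionistically derivable.
No world can force both Q and not Q, so the antecedent Q and not Q is never forced and the implication holds vacuously at every world.

Yes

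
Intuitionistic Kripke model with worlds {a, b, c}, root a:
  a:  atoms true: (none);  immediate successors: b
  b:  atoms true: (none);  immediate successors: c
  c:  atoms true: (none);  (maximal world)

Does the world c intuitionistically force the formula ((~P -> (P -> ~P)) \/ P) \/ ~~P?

Yes

c ||- ((~P -> (P -> ~P)) \/ P) \/ ~~P via the disjunct (~P -> (P -> ~P)) \/ P.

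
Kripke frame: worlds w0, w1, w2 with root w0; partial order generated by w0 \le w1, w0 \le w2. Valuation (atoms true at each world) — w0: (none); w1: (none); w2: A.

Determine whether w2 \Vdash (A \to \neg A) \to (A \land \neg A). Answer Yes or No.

Yes

w2 \Vdash (A \to \neg A) \to (A \land \neg A) vacuously: no world accessible from w2 forces the antecedent A \to \neg A.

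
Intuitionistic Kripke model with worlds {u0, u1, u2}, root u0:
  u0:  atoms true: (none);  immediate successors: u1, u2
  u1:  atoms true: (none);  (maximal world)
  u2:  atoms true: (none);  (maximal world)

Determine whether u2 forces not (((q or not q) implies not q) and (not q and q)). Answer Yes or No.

u2 forces not (((q or not q) implies not q) and (not q and q)): no world accessible from u2 forces ((q or not q) implies not q) and (not q and q).

Yes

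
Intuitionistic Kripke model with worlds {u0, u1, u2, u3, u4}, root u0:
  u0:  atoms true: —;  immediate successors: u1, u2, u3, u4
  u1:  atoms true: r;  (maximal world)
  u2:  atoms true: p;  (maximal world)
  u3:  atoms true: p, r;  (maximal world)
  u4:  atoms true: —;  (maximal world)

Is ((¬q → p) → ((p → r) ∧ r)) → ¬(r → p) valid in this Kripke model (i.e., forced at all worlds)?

Not every world: u0 ⊮ ((¬q → p) → ((p → r) ∧ r)) → ¬(r → p).
u0 ⊮ ((¬q → p) → ((p → r) ∧ r)) → ¬(r → p): at the accessible world u3, u3 ⊩ (¬q → p) → ((p → r) ∧ r) but u3 ⊮ ¬(r → p).
u3 ⊮ ¬(r → p) since u3 is accessible from u3 and u3 ⊩ r → p.

No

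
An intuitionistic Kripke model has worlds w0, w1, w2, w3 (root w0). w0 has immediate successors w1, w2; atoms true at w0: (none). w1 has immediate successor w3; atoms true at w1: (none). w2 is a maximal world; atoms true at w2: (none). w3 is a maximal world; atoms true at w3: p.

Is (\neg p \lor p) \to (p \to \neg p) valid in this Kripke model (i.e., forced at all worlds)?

No

Not every world: w0 \nVdash (\neg p \lor p) \to (p \to \neg p).
w0 \nVdash (\neg p \lor p) \to (p \to \neg p): at the accessible world w3, w3 \Vdash \neg p \lor p but w3 \nVdash p \to \neg p.
w3 \nVdash p \to \neg p: already at w3 itself, w3 \Vdash p but w3 \nVdash \neg p.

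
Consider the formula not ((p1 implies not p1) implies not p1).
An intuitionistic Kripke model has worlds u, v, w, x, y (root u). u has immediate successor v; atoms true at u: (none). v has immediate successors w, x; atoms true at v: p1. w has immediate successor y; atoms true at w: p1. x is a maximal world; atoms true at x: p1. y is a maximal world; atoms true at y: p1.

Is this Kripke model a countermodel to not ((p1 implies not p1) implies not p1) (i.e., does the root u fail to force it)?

Yes

u does not force not ((p1 implies not p1) implies not p1) since u is accessible from u and u forces (p1 implies not p1) implies not p1.
u forces (p1 implies not p1) implies not p1 vacuously: no world accessible from u forces the antecedent p1 implies not p1.
So the root u does not force not ((p1 implies not p1) implies not p1); the model is a countermodel.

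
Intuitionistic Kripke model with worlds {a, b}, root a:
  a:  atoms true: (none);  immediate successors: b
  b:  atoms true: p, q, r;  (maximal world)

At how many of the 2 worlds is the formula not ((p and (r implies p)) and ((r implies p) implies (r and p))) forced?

0

a: does not force it — a does not force not ((p and (r implies p)) and ((r implies p) implies (r and p))) since b is accessible from a and b forces (p and (r implies p)) and ((r implies p) implies (r and p)).
b: does not force it.
Worlds forcing the formula: { }.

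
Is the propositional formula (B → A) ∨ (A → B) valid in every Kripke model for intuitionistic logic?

This is the Gödel–Dummett linearity axiom, which is not intuitionistically valid.
A Kripke countermodel: worlds s0, s1, s2; order generated by s0 ≤ s1, s0 ≤ s2; atoms true at each world — s0:{}; s1:{B}; s2:{A}.
s0 ⊮ (B → A) ∨ (A → B): neither disjunct is forced at s0.
s0 ⊮ B → A: at the accessible world s1, s1 ⊩ B but s1 ⊮ A.
s1 lacks atom A, so s1 ⊮ A.
So the root s0 does not force the formula.

No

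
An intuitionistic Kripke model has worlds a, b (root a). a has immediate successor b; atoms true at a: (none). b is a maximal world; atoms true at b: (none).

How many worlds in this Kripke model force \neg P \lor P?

2

a: forces it.
b: forces it.
Worlds forcing the formula: {a, b}.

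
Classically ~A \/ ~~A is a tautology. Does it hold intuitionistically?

This is the weak law of excluded middle, which is not intuitionistically valid.
A Kripke countermodel: worlds s0, s1, s2; order generated by s0 <= s1, s0 <= s2; atoms true at each world — s0:{}; s1:{A}; s2:{}.
s0 ||-/- ~A \/ ~~A: neither disjunct is forced at s0.
s0 ||-/- ~A since s1 is accessible from s0 and s1 ||- A.
So the root s0 does not force the formula.

No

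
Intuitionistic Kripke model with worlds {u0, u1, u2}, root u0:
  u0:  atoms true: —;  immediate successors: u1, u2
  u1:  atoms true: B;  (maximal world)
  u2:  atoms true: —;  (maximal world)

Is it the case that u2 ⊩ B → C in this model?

Yes

u2 ⊩ B → C vacuously: no world accessible from u2 forces the antecedent B.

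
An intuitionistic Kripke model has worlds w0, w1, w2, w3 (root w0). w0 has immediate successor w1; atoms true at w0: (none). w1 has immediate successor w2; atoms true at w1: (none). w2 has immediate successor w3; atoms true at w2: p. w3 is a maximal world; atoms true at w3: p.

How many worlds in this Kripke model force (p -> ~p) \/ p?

w0: does not force it — w0 ||-/- (p -> ~p) \/ p: neither disjunct is forced at w0.
w1: does not force it.
w2: forces it.
w3: forces it.
Worlds forcing the formula: {w2, w3}.

2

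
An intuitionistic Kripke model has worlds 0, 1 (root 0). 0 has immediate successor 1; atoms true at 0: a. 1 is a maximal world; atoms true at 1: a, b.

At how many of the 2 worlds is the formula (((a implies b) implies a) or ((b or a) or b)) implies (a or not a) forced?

0: forces it.
1: forces it.
Worlds forcing the formula: {0, 1}.

2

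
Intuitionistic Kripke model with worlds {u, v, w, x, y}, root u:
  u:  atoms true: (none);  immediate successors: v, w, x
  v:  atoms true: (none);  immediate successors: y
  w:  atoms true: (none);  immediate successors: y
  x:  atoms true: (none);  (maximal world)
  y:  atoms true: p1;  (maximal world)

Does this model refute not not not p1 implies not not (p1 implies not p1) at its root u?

No

u forces not not not p1 implies not not (p1 implies not p1): every world accessible from u that forces not not not p1 (namely x) also forces not not (p1 implies not p1).
So the root u forces not not not p1 implies not not (p1 implies not p1); the model is not a countermodel.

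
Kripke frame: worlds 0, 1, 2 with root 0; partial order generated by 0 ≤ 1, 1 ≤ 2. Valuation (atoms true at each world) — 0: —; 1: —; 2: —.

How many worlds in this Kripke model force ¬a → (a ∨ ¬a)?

0: forces it.
1: forces it.
2: forces it.
Worlds forcing the formula: {0, 1, 2}.

3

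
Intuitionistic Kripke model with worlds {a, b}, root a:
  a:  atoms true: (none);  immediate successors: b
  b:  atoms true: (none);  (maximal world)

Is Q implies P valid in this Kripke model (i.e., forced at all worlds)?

Yes

a forces Q implies P vacuously: no world accessible from a forces the antecedent Q.
Since the root a forces Q implies P and forcing is persistent (monotone upward), every world forces it.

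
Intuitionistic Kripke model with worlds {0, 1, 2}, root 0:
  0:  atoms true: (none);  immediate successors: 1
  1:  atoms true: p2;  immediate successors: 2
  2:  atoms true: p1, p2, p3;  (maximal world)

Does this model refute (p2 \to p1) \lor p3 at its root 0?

0 \nVdash (p2 \to p1) \lor p3: neither disjunct is forced at 0.
0 \nVdash p2 \to p1: at the accessible world 1, 1 \Vdash p2 but 1 \nVdash p1.
1 lacks atom p1, so 1 \nVdash p1.
So the root 0 does not force (p2 \to p1) \lor p3; the model is a countermodel.

Yes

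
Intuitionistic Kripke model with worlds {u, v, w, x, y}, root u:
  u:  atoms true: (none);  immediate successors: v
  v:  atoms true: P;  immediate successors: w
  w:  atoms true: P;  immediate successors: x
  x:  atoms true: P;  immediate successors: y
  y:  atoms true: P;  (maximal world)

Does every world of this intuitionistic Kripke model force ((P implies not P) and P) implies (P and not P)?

u forces ((P implies not P) and P) implies (P and not P) vacuously: no world accessible from u forces the antecedent (P implies not P) and P.
Since the root u forces ((P implies not P) and P) implies (P and not P) and forcing is persistent (monotone upward), every world forces it.

Yes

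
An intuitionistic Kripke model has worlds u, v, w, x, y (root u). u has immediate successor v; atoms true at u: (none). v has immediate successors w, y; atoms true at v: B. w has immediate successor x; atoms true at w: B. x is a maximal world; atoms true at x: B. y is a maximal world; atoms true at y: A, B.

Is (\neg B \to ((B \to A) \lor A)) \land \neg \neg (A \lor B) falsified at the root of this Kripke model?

u \Vdash (\neg B \to ((B \to A) \lor A)) \land \neg \neg (A \lor B) since u forces both conjuncts.
So the root u forces (\neg B \to ((B \to A) \lor A)) \land \neg \neg (A \lor B); the model is not a countermodel.

No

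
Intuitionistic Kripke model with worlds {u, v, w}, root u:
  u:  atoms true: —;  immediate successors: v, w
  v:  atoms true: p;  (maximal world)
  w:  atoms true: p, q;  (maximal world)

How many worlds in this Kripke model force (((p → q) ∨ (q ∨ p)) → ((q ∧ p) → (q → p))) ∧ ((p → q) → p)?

u: forces it.
v: forces it.
w: forces it.
Worlds forcing the formula: {u, v, w}.

3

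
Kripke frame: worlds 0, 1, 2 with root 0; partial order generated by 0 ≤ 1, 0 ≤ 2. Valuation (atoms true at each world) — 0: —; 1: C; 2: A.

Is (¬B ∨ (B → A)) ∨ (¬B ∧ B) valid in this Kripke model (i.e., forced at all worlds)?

Yes

0 ⊩ (¬B ∨ (B → A)) ∨ (¬B ∧ B) via the disjunct ¬B ∨ (B → A).
Since the root 0 forces (¬B ∨ (B → A)) ∨ (¬B ∧ B) and forcing is persistent (monotone upward), every world forces it.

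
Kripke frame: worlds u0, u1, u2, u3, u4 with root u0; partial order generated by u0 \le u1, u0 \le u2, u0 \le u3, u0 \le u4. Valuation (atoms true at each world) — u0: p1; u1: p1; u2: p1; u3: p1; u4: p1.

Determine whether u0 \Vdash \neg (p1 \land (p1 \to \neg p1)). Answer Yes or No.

u0 \Vdash \neg (p1 \land (p1 \to \neg p1)): no world accessible from u0 forces p1 \land (p1 \to \neg p1).

Yes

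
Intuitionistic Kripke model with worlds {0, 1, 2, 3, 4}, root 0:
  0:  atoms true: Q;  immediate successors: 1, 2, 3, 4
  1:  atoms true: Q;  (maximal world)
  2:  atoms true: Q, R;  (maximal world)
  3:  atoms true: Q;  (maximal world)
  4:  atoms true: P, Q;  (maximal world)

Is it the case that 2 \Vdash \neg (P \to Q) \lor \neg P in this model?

Yes

2 \Vdash \neg (P \to Q) \lor \neg P via the disjunct \neg P.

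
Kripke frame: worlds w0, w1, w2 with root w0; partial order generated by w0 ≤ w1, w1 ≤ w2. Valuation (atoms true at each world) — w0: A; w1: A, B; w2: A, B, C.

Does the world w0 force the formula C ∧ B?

No

w0 ⊮ C ∧ B since w0 fails C.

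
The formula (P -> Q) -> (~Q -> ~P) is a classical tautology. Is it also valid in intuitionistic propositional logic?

This is the forward direction of contraposition, which is intuitionistically derivable.
Assume P -> Q and ~Q. If P held then Q would follow, contradicting ~Q; so ~P.

Yes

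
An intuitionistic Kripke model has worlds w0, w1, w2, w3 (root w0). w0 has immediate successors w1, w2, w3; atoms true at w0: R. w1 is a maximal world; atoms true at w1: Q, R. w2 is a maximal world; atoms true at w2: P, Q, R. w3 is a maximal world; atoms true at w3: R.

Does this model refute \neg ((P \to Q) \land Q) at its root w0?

Yes

w0 \nVdash \neg ((P \to Q) \land Q) since w1 is accessible from w0 and w1 \Vdash (P \to Q) \land Q.
w1 \Vdash (P \to Q) \land Q since w1 forces both conjuncts.
So the root w0 does not force \neg ((P \to Q) \land Q); the model is a countermodel.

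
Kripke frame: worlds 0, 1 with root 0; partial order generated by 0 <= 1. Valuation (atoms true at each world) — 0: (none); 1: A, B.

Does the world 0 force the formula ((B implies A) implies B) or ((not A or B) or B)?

No

0 does not force ((B implies A) implies B) or ((not A or B) or B): neither disjunct is forced at 0.
0 does not force (B implies A) implies B: already at 0 itself, 0 forces B implies A but 0 does not force B.
0 lacks atom B, so 0 does not force B.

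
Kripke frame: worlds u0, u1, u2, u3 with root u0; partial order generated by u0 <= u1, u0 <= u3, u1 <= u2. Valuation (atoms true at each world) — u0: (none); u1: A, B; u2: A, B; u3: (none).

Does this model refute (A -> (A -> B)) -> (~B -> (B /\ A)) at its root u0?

u0 ||-/- (A -> (A -> B)) -> (~B -> (B /\ A)): already at u0 itself, u0 ||- A -> (A -> B) but u0 ||-/- ~B -> (B /\ A).
u0 ||-/- ~B -> (B /\ A): at the accessible world u3, u3 ||- ~B but u3 ||-/- B /\ A.
u3 ||-/- B /\ A since u3 fails B.
So the root u0 does not force (A -> (A -> B)) -> (~B -> (B /\ A)); the model is a countermodel.

Yes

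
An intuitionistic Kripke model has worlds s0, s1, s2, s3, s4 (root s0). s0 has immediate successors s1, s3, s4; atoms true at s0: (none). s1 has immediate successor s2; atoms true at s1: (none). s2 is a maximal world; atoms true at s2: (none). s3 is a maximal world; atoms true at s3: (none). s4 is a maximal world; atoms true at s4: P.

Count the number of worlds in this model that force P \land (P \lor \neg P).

1

s0: does not force it — s0 \nVdash P \land (P \lor \neg P) since s0 fails P.
s1: does not force it — s1 \nVdash P \land (P \lor \neg P) since s1 fails P.
s2: does not force it.
s3: does not force it.
s4: forces it.
Worlds forcing the formula: {s4}.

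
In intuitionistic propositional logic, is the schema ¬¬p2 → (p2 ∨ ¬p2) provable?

This is a variant of double-negation elimination (deriving excluded middle from double negation), which is not intuitionistically valid.
A Kripke countermodel: worlds a, b; order generated by a ≤ b; atoms true at each world — a:{}; b:{p2}.
a ⊮ ¬¬p2 → (p2 ∨ ¬p2): already at a itself, a ⊩ ¬¬p2 but a ⊮ p2 ∨ ¬p2.
a ⊮ p2 ∨ ¬p2: neither disjunct is forced at a.
a lacks atom p2, so a ⊮ p2.
So the root a does not force the formula.

No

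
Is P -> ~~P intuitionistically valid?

Yes

This is double-negation introduction, which is intuitionistically derivable.
If a world forces P then every accessible world forces P (persistence), so none forces ~P; hence ~~P.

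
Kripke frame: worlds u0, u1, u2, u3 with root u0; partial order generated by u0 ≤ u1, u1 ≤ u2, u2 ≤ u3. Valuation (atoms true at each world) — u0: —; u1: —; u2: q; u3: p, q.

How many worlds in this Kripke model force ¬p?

0

u0: does not force it — u0 ⊮ ¬p since u3 is accessible from u0 and u3 ⊩ p.
u1: does not force it.
u2: does not force it.
u3: does not force it.
Worlds forcing the formula: { }.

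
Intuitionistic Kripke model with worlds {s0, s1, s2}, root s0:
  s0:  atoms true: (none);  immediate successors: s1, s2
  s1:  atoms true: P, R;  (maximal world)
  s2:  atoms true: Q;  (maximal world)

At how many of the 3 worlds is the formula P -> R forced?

3

s0: forces it.
s1: forces it.
s2: forces it.
Worlds forcing the formula: {s0, s1, s2}.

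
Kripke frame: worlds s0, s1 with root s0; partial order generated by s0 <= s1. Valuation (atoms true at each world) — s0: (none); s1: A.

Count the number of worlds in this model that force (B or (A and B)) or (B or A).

s0: does not force it — s0 does not force (B or (A and B)) or (B or A): neither disjunct is forced at s0.
s1: forces it.
Worlds forcing the formula: {s1}.

1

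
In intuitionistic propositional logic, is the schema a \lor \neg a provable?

This is the law of excluded middle, which is not intuitionistically valid.
A Kripke countermodel: worlds s0, s1; order generated by s0 \le s1; atoms true at each world — s0:{}; s1:{a}.
s0 \nVdash a \lor \neg a: neither disjunct is forced at s0.
s0 lacks atom a, so s0 \nVdash a.
So the root s0 does not force the formula.

No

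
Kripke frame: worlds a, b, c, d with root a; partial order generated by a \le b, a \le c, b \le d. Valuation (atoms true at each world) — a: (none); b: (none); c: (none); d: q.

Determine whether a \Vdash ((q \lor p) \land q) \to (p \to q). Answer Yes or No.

a \Vdash ((q \lor p) \land q) \to (p \to q): every world accessible from a that forces (q \lor p) \land q (namely d) also forces p \to q.

Yes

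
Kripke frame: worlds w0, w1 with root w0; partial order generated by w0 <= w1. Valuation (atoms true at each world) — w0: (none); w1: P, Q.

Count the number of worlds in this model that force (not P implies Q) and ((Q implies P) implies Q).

w0: does not force it — w0 does not force (not P implies Q) and ((Q implies P) implies Q) since w0 fails (Q implies P) implies Q.
w1: forces it.
Worlds forcing the formula: {w1}.

1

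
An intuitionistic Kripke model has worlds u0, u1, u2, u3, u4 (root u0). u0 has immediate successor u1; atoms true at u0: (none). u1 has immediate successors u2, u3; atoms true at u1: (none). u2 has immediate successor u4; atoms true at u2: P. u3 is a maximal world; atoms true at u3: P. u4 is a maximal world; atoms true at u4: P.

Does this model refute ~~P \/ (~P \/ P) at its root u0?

No

u0 ||- ~~P \/ (~P \/ P) via the disjunct ~~P.
So the root u0 forces ~~P \/ (~P \/ P); the model is not a countermodel.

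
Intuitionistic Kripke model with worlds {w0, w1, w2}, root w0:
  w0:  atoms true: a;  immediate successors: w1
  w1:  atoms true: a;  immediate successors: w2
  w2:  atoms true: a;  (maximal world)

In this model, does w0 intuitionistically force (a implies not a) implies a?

w0 forces (a implies not a) implies a vacuously: no world accessible from w0 forces the antecedent a implies not a.

Yes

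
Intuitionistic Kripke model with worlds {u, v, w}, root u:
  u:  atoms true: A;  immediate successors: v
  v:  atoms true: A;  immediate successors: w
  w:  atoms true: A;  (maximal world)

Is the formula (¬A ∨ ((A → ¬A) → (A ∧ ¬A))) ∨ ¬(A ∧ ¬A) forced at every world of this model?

u ⊩ (¬A ∨ ((A → ¬A) → (A ∧ ¬A))) ∨ ¬(A ∧ ¬A) via the disjunct ¬A ∨ ((A → ¬A) → (A ∧ ¬A)).
Since the root u forces (¬A ∨ ((A → ¬A) → (A ∧ ¬A))) ∨ ¬(A ∧ ¬A) and forcing is persistent (monotone upward), every world forces it.

Yes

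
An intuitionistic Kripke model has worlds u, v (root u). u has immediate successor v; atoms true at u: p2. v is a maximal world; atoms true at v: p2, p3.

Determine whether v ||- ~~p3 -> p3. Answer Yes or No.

v ||- ~~p3 -> p3: every world accessible from v that forces ~~p3 (namely v) also forces p3.

Yes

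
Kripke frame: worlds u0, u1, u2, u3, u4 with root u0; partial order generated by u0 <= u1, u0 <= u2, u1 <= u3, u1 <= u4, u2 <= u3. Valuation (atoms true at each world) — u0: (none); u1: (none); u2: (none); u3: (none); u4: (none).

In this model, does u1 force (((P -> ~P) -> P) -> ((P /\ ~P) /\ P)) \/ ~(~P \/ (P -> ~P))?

u1 ||- (((P -> ~P) -> P) -> ((P /\ ~P) /\ P)) \/ ~(~P \/ (P -> ~P)) via the disjunct ((P -> ~P) -> P) -> ((P /\ ~P) /\ P).

Yes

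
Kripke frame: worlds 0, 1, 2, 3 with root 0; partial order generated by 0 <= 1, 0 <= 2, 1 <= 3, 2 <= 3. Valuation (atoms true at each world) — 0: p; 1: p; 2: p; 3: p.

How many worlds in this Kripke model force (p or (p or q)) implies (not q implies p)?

0: forces it.
1: forces it.
2: forces it.
3: forces it.
Worlds forcing the formula: {0, 1, 2, 3}.

4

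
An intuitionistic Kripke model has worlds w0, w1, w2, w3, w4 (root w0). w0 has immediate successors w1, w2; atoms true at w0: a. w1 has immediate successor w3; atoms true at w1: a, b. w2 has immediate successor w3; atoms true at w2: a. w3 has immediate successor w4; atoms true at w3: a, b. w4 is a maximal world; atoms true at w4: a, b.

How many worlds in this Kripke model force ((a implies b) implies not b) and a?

0

w0: does not force it — w0 does not force ((a implies b) implies not b) and a since w0 fails (a implies b) implies not b.
w1: does not force it — w1 does not force ((a implies b) implies not b) and a since w1 fails (a implies b) implies not b.
w2: does not force it.
w3: does not force it.
w4: does not force it.
Worlds forcing the formula: { }.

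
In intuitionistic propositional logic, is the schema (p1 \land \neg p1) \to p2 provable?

This is an instance of ex falso quodlibet, which is intuitionistically derivable.
No world can force both p1 and \neg p1, so the antecedent p1 \land \neg p1 is never forced and the implication holds vacuously at every world.

Yes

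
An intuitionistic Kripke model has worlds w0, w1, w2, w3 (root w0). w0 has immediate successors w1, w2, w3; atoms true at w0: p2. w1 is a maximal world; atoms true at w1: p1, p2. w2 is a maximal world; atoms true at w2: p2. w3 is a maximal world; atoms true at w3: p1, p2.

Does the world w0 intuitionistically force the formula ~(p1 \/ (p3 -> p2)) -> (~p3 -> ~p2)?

w0 ||- ~(p1 \/ (p3 -> p2)) -> (~p3 -> ~p2) vacuously: no world accessible from w0 forces the antecedent ~(p1 \/ (p3 -> p2)).

Yes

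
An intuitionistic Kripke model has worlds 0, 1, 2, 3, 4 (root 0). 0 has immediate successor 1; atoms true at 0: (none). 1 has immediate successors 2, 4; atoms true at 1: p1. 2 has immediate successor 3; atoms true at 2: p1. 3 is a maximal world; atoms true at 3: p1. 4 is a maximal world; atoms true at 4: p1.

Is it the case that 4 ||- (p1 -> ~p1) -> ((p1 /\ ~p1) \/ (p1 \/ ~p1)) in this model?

Yes

4 ||- (p1 -> ~p1) -> ((p1 /\ ~p1) \/ (p1 \/ ~p1)) vacuously: no world accessible from 4 forces the antecedent p1 -> ~p1.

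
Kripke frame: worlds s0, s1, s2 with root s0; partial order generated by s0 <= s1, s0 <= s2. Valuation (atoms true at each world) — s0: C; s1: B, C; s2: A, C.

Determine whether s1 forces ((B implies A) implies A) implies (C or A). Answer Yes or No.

Yes

s1 forces ((B implies A) implies A) implies (C or A): every world accessible from s1 that forces (B implies A) implies A (namely s1) also forces C or A.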